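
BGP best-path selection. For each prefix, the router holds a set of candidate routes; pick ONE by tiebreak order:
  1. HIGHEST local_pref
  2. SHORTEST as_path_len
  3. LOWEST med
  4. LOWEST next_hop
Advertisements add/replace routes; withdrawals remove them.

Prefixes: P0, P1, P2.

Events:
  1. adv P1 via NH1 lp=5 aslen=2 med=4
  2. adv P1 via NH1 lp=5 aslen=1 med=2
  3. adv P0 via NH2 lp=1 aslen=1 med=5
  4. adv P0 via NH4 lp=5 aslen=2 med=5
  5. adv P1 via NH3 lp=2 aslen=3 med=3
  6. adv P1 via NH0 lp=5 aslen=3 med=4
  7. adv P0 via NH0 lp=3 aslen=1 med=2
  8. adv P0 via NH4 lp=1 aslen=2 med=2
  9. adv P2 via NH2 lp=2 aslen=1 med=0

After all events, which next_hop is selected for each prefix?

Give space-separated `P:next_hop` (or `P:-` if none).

Op 1: best P0=- P1=NH1 P2=-
Op 2: best P0=- P1=NH1 P2=-
Op 3: best P0=NH2 P1=NH1 P2=-
Op 4: best P0=NH4 P1=NH1 P2=-
Op 5: best P0=NH4 P1=NH1 P2=-
Op 6: best P0=NH4 P1=NH1 P2=-
Op 7: best P0=NH4 P1=NH1 P2=-
Op 8: best P0=NH0 P1=NH1 P2=-
Op 9: best P0=NH0 P1=NH1 P2=NH2

Answer: P0:NH0 P1:NH1 P2:NH2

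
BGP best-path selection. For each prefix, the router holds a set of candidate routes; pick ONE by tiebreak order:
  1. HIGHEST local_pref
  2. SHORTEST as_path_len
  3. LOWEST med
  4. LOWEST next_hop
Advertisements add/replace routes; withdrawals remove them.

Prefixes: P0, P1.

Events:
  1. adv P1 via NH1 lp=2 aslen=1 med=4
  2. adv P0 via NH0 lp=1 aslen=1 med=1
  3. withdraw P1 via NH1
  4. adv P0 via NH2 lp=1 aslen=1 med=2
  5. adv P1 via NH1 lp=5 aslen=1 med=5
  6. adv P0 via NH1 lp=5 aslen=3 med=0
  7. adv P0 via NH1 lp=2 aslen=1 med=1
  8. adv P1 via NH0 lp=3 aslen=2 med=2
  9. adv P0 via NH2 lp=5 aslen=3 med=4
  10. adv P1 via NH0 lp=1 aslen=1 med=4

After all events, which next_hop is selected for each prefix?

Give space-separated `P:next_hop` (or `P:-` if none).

Answer: P0:NH2 P1:NH1

Derivation:
Op 1: best P0=- P1=NH1
Op 2: best P0=NH0 P1=NH1
Op 3: best P0=NH0 P1=-
Op 4: best P0=NH0 P1=-
Op 5: best P0=NH0 P1=NH1
Op 6: best P0=NH1 P1=NH1
Op 7: best P0=NH1 P1=NH1
Op 8: best P0=NH1 P1=NH1
Op 9: best P0=NH2 P1=NH1
Op 10: best P0=NH2 P1=NH1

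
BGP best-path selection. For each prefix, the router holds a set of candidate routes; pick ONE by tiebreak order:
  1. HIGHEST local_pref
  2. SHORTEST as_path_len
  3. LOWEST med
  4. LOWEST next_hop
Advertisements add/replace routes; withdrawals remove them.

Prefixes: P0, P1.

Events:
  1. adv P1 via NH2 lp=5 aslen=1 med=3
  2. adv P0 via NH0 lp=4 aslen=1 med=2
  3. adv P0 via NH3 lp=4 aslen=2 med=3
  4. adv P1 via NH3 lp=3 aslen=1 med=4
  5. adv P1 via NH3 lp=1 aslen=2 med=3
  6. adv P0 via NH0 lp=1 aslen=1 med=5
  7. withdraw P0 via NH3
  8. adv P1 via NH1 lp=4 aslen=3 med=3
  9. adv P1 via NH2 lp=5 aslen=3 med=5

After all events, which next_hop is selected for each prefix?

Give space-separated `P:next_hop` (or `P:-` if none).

Op 1: best P0=- P1=NH2
Op 2: best P0=NH0 P1=NH2
Op 3: best P0=NH0 P1=NH2
Op 4: best P0=NH0 P1=NH2
Op 5: best P0=NH0 P1=NH2
Op 6: best P0=NH3 P1=NH2
Op 7: best P0=NH0 P1=NH2
Op 8: best P0=NH0 P1=NH2
Op 9: best P0=NH0 P1=NH2

Answer: P0:NH0 P1:NH2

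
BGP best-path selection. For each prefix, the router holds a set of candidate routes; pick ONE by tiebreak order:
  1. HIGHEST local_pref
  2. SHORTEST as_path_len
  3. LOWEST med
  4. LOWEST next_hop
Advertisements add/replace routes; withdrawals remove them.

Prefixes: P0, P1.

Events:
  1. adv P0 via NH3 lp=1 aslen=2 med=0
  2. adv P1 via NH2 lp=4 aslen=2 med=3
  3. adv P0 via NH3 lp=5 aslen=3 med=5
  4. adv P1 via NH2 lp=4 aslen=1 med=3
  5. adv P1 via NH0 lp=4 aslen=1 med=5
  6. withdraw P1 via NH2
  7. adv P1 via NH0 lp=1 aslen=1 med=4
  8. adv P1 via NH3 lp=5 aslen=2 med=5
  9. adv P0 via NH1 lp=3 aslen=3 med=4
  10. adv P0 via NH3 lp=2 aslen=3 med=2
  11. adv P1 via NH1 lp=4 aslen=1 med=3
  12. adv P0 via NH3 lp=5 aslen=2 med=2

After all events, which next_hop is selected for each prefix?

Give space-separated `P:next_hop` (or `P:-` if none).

Op 1: best P0=NH3 P1=-
Op 2: best P0=NH3 P1=NH2
Op 3: best P0=NH3 P1=NH2
Op 4: best P0=NH3 P1=NH2
Op 5: best P0=NH3 P1=NH2
Op 6: best P0=NH3 P1=NH0
Op 7: best P0=NH3 P1=NH0
Op 8: best P0=NH3 P1=NH3
Op 9: best P0=NH3 P1=NH3
Op 10: best P0=NH1 P1=NH3
Op 11: best P0=NH1 P1=NH3
Op 12: best P0=NH3 P1=NH3

Answer: P0:NH3 P1:NH3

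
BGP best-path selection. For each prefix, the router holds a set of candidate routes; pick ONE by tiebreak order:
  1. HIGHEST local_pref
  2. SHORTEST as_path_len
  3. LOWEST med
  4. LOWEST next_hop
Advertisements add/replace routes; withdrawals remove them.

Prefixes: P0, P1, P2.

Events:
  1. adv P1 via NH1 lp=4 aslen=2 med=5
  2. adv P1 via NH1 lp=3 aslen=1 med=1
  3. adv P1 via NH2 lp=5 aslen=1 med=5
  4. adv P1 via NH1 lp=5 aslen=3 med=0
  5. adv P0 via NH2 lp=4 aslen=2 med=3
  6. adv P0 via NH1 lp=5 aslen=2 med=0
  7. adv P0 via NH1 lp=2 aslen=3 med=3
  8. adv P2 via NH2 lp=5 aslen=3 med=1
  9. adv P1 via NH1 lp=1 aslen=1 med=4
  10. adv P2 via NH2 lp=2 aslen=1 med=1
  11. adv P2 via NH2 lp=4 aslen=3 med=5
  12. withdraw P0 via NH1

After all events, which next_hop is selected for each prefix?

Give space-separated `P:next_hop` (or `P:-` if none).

Answer: P0:NH2 P1:NH2 P2:NH2

Derivation:
Op 1: best P0=- P1=NH1 P2=-
Op 2: best P0=- P1=NH1 P2=-
Op 3: best P0=- P1=NH2 P2=-
Op 4: best P0=- P1=NH2 P2=-
Op 5: best P0=NH2 P1=NH2 P2=-
Op 6: best P0=NH1 P1=NH2 P2=-
Op 7: best P0=NH2 P1=NH2 P2=-
Op 8: best P0=NH2 P1=NH2 P2=NH2
Op 9: best P0=NH2 P1=NH2 P2=NH2
Op 10: best P0=NH2 P1=NH2 P2=NH2
Op 11: best P0=NH2 P1=NH2 P2=NH2
Op 12: best P0=NH2 P1=NH2 P2=NH2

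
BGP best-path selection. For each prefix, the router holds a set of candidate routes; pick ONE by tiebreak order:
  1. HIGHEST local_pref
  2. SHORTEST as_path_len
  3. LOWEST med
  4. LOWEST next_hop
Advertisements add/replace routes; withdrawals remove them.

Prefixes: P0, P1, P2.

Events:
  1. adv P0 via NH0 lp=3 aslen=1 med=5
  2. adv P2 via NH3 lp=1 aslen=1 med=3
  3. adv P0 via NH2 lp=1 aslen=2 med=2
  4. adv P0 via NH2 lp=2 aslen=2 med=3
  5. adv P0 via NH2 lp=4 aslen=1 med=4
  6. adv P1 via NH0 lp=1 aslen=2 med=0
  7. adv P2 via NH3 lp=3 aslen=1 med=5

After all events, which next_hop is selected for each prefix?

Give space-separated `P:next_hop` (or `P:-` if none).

Answer: P0:NH2 P1:NH0 P2:NH3

Derivation:
Op 1: best P0=NH0 P1=- P2=-
Op 2: best P0=NH0 P1=- P2=NH3
Op 3: best P0=NH0 P1=- P2=NH3
Op 4: best P0=NH0 P1=- P2=NH3
Op 5: best P0=NH2 P1=- P2=NH3
Op 6: best P0=NH2 P1=NH0 P2=NH3
Op 7: best P0=NH2 P1=NH0 P2=NH3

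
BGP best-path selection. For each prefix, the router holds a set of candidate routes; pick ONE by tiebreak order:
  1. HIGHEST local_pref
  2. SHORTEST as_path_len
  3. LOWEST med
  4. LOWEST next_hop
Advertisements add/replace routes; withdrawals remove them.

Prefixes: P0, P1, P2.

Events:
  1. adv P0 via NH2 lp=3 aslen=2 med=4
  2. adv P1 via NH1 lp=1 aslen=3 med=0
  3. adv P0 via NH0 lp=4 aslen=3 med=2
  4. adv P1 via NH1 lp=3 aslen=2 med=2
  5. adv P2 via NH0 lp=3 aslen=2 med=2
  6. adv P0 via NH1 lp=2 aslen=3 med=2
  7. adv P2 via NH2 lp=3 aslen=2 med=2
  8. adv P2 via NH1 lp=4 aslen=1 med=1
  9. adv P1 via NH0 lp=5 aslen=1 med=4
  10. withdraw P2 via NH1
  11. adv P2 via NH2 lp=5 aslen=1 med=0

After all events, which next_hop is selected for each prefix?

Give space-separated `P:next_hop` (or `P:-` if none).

Answer: P0:NH0 P1:NH0 P2:NH2

Derivation:
Op 1: best P0=NH2 P1=- P2=-
Op 2: best P0=NH2 P1=NH1 P2=-
Op 3: best P0=NH0 P1=NH1 P2=-
Op 4: best P0=NH0 P1=NH1 P2=-
Op 5: best P0=NH0 P1=NH1 P2=NH0
Op 6: best P0=NH0 P1=NH1 P2=NH0
Op 7: best P0=NH0 P1=NH1 P2=NH0
Op 8: best P0=NH0 P1=NH1 P2=NH1
Op 9: best P0=NH0 P1=NH0 P2=NH1
Op 10: best P0=NH0 P1=NH0 P2=NH0
Op 11: best P0=NH0 P1=NH0 P2=NH2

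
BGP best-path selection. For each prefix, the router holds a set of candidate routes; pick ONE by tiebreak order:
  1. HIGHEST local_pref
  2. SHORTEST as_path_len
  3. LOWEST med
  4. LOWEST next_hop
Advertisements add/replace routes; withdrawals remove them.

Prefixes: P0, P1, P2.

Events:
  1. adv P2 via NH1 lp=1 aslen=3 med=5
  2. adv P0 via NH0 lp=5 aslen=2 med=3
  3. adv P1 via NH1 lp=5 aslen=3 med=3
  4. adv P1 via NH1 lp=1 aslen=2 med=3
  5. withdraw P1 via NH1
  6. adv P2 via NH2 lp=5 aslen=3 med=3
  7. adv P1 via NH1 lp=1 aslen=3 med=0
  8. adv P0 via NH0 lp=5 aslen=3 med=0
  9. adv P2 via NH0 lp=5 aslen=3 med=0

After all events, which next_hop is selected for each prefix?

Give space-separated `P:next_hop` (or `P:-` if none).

Op 1: best P0=- P1=- P2=NH1
Op 2: best P0=NH0 P1=- P2=NH1
Op 3: best P0=NH0 P1=NH1 P2=NH1
Op 4: best P0=NH0 P1=NH1 P2=NH1
Op 5: best P0=NH0 P1=- P2=NH1
Op 6: best P0=NH0 P1=- P2=NH2
Op 7: best P0=NH0 P1=NH1 P2=NH2
Op 8: best P0=NH0 P1=NH1 P2=NH2
Op 9: best P0=NH0 P1=NH1 P2=NH0

Answer: P0:NH0 P1:NH1 P2:NH0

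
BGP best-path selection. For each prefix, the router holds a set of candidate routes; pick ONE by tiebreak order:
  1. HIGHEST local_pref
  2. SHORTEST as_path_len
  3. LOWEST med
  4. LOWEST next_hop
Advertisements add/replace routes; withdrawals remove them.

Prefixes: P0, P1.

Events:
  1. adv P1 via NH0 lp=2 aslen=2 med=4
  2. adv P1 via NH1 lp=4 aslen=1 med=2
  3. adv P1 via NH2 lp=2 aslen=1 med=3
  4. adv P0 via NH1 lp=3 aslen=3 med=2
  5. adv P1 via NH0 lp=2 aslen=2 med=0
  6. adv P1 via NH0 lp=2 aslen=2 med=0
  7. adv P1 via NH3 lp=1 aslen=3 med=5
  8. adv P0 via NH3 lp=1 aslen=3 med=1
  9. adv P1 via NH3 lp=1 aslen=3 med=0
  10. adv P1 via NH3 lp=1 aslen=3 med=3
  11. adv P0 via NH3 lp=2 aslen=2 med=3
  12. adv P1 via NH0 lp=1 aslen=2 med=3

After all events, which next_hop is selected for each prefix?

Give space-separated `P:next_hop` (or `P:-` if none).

Op 1: best P0=- P1=NH0
Op 2: best P0=- P1=NH1
Op 3: best P0=- P1=NH1
Op 4: best P0=NH1 P1=NH1
Op 5: best P0=NH1 P1=NH1
Op 6: best P0=NH1 P1=NH1
Op 7: best P0=NH1 P1=NH1
Op 8: best P0=NH1 P1=NH1
Op 9: best P0=NH1 P1=NH1
Op 10: best P0=NH1 P1=NH1
Op 11: best P0=NH1 P1=NH1
Op 12: best P0=NH1 P1=NH1

Answer: P0:NH1 P1:NH1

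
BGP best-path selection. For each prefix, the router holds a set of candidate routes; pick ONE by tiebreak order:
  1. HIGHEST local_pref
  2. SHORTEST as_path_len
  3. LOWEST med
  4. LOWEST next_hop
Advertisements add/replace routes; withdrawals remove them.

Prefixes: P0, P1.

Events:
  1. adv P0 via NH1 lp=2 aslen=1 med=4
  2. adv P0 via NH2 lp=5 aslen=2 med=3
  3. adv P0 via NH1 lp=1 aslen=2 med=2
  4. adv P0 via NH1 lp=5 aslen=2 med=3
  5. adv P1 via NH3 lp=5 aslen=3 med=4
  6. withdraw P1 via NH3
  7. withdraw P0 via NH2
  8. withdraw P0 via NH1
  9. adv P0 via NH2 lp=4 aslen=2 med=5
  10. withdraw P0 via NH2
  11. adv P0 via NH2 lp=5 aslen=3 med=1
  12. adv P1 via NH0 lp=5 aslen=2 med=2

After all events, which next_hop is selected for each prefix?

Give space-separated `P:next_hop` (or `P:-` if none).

Op 1: best P0=NH1 P1=-
Op 2: best P0=NH2 P1=-
Op 3: best P0=NH2 P1=-
Op 4: best P0=NH1 P1=-
Op 5: best P0=NH1 P1=NH3
Op 6: best P0=NH1 P1=-
Op 7: best P0=NH1 P1=-
Op 8: best P0=- P1=-
Op 9: best P0=NH2 P1=-
Op 10: best P0=- P1=-
Op 11: best P0=NH2 P1=-
Op 12: best P0=NH2 P1=NH0

Answer: P0:NH2 P1:NH0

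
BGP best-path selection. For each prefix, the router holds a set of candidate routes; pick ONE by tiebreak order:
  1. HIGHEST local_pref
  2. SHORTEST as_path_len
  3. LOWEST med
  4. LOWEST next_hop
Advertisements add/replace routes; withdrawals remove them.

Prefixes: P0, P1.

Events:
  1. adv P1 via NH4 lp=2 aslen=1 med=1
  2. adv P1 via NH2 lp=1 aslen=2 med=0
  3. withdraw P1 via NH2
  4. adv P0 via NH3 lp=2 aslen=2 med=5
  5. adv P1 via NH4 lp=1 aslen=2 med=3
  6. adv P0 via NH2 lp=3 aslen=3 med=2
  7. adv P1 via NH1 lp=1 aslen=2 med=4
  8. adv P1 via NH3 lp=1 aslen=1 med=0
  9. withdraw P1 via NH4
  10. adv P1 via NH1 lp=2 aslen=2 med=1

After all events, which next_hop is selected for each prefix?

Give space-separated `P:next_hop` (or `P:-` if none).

Op 1: best P0=- P1=NH4
Op 2: best P0=- P1=NH4
Op 3: best P0=- P1=NH4
Op 4: best P0=NH3 P1=NH4
Op 5: best P0=NH3 P1=NH4
Op 6: best P0=NH2 P1=NH4
Op 7: best P0=NH2 P1=NH4
Op 8: best P0=NH2 P1=NH3
Op 9: best P0=NH2 P1=NH3
Op 10: best P0=NH2 P1=NH1

Answer: P0:NH2 P1:NH1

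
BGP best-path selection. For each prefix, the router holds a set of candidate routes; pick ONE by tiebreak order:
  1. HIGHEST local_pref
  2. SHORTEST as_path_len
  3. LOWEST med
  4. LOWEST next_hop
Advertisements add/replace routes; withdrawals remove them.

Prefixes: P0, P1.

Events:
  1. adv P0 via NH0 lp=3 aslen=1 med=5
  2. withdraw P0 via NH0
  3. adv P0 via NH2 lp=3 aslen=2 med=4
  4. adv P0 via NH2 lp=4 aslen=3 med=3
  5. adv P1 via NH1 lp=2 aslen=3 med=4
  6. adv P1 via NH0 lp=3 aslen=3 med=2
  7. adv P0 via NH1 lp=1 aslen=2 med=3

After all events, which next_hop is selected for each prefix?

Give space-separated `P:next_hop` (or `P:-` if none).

Answer: P0:NH2 P1:NH0

Derivation:
Op 1: best P0=NH0 P1=-
Op 2: best P0=- P1=-
Op 3: best P0=NH2 P1=-
Op 4: best P0=NH2 P1=-
Op 5: best P0=NH2 P1=NH1
Op 6: best P0=NH2 P1=NH0
Op 7: best P0=NH2 P1=NH0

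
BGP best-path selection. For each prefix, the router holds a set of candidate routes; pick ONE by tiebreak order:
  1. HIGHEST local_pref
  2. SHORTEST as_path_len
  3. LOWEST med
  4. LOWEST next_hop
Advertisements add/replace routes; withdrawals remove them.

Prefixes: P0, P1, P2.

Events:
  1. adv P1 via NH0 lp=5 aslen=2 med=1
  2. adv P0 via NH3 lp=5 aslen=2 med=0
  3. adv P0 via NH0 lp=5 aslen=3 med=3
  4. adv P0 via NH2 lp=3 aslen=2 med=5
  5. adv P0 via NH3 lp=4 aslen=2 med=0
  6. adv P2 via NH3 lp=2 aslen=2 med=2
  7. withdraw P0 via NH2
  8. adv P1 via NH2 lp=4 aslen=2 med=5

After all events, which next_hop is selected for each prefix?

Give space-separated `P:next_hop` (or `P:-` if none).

Op 1: best P0=- P1=NH0 P2=-
Op 2: best P0=NH3 P1=NH0 P2=-
Op 3: best P0=NH3 P1=NH0 P2=-
Op 4: best P0=NH3 P1=NH0 P2=-
Op 5: best P0=NH0 P1=NH0 P2=-
Op 6: best P0=NH0 P1=NH0 P2=NH3
Op 7: best P0=NH0 P1=NH0 P2=NH3
Op 8: best P0=NH0 P1=NH0 P2=NH3

Answer: P0:NH0 P1:NH0 P2:NH3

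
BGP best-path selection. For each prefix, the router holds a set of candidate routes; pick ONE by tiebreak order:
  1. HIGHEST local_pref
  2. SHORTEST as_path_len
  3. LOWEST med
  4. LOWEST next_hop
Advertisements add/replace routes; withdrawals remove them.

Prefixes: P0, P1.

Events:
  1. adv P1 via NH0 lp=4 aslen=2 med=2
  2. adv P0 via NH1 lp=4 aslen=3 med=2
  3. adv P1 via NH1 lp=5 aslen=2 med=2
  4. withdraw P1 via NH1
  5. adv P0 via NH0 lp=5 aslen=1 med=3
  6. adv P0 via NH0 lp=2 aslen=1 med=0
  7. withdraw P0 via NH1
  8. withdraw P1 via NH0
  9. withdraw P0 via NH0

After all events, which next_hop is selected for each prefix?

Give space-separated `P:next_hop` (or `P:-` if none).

Op 1: best P0=- P1=NH0
Op 2: best P0=NH1 P1=NH0
Op 3: best P0=NH1 P1=NH1
Op 4: best P0=NH1 P1=NH0
Op 5: best P0=NH0 P1=NH0
Op 6: best P0=NH1 P1=NH0
Op 7: best P0=NH0 P1=NH0
Op 8: best P0=NH0 P1=-
Op 9: best P0=- P1=-

Answer: P0:- P1:-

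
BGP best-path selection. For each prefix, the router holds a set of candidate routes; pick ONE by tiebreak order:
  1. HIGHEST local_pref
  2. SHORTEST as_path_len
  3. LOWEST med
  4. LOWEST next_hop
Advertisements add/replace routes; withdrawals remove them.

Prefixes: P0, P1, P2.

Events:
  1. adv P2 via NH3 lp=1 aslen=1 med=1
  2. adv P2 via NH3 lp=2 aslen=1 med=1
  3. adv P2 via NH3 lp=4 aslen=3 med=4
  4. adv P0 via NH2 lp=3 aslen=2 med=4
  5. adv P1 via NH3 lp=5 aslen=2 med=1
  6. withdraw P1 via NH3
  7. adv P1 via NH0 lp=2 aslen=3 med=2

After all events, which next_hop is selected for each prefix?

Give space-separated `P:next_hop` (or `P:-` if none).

Answer: P0:NH2 P1:NH0 P2:NH3

Derivation:
Op 1: best P0=- P1=- P2=NH3
Op 2: best P0=- P1=- P2=NH3
Op 3: best P0=- P1=- P2=NH3
Op 4: best P0=NH2 P1=- P2=NH3
Op 5: best P0=NH2 P1=NH3 P2=NH3
Op 6: best P0=NH2 P1=- P2=NH3
Op 7: best P0=NH2 P1=NH0 P2=NH3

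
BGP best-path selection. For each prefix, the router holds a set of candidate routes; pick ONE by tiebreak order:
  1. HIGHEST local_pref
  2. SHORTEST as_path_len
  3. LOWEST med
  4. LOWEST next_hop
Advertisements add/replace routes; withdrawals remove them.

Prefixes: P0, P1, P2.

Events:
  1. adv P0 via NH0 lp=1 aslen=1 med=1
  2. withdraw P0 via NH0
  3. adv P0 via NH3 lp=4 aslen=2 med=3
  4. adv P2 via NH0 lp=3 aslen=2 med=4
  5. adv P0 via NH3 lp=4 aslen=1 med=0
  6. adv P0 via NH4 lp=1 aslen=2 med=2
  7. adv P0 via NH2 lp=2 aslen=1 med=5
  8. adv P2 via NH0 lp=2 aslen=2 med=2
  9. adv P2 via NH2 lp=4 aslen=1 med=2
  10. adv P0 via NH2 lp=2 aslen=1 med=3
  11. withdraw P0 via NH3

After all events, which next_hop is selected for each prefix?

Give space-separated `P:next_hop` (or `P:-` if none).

Answer: P0:NH2 P1:- P2:NH2

Derivation:
Op 1: best P0=NH0 P1=- P2=-
Op 2: best P0=- P1=- P2=-
Op 3: best P0=NH3 P1=- P2=-
Op 4: best P0=NH3 P1=- P2=NH0
Op 5: best P0=NH3 P1=- P2=NH0
Op 6: best P0=NH3 P1=- P2=NH0
Op 7: best P0=NH3 P1=- P2=NH0
Op 8: best P0=NH3 P1=- P2=NH0
Op 9: best P0=NH3 P1=- P2=NH2
Op 10: best P0=NH3 P1=- P2=NH2
Op 11: best P0=NH2 P1=- P2=NH2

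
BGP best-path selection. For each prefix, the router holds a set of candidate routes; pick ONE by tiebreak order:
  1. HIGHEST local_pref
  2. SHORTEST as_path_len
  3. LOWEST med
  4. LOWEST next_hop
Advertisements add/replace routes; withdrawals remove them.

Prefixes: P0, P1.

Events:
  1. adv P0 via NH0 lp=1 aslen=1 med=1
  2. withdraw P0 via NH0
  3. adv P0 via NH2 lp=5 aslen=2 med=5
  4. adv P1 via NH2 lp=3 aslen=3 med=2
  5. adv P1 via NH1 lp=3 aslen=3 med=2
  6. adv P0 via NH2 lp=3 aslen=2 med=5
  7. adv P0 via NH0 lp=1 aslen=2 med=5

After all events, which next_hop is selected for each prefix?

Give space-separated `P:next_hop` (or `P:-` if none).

Op 1: best P0=NH0 P1=-
Op 2: best P0=- P1=-
Op 3: best P0=NH2 P1=-
Op 4: best P0=NH2 P1=NH2
Op 5: best P0=NH2 P1=NH1
Op 6: best P0=NH2 P1=NH1
Op 7: best P0=NH2 P1=NH1

Answer: P0:NH2 P1:NH1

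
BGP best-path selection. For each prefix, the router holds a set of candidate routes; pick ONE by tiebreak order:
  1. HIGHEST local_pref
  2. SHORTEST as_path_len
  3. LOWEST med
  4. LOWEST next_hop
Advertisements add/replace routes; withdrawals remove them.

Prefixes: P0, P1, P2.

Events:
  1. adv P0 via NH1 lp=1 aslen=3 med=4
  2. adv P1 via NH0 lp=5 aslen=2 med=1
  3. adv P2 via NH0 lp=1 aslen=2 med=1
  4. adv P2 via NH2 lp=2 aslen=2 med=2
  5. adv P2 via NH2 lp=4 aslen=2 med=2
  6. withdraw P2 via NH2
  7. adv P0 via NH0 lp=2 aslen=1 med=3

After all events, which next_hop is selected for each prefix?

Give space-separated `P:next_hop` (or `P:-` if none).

Op 1: best P0=NH1 P1=- P2=-
Op 2: best P0=NH1 P1=NH0 P2=-
Op 3: best P0=NH1 P1=NH0 P2=NH0
Op 4: best P0=NH1 P1=NH0 P2=NH2
Op 5: best P0=NH1 P1=NH0 P2=NH2
Op 6: best P0=NH1 P1=NH0 P2=NH0
Op 7: best P0=NH0 P1=NH0 P2=NH0

Answer: P0:NH0 P1:NH0 P2:NH0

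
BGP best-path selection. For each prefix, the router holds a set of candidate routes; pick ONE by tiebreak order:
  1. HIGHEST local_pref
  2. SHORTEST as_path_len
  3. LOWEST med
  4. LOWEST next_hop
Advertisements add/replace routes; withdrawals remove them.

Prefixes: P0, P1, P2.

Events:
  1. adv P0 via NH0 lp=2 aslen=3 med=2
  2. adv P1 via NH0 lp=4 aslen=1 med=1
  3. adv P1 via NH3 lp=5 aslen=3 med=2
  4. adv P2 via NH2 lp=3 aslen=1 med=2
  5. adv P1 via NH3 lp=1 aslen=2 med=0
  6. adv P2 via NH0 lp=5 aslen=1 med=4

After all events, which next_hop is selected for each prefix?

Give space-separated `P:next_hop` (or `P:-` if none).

Op 1: best P0=NH0 P1=- P2=-
Op 2: best P0=NH0 P1=NH0 P2=-
Op 3: best P0=NH0 P1=NH3 P2=-
Op 4: best P0=NH0 P1=NH3 P2=NH2
Op 5: best P0=NH0 P1=NH0 P2=NH2
Op 6: best P0=NH0 P1=NH0 P2=NH0

Answer: P0:NH0 P1:NH0 P2:NH0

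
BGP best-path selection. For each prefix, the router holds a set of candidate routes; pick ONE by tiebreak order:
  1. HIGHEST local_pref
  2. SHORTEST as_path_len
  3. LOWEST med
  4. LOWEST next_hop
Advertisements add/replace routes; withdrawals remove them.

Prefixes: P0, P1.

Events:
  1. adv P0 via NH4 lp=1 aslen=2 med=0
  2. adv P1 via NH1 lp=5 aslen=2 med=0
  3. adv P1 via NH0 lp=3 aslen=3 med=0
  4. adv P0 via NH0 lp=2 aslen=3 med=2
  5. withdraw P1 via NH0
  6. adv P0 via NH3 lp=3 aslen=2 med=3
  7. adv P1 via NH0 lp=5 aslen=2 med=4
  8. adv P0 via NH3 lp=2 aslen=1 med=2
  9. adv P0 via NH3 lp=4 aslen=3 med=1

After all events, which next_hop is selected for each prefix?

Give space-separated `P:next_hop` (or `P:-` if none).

Op 1: best P0=NH4 P1=-
Op 2: best P0=NH4 P1=NH1
Op 3: best P0=NH4 P1=NH1
Op 4: best P0=NH0 P1=NH1
Op 5: best P0=NH0 P1=NH1
Op 6: best P0=NH3 P1=NH1
Op 7: best P0=NH3 P1=NH1
Op 8: best P0=NH3 P1=NH1
Op 9: best P0=NH3 P1=NH1

Answer: P0:NH3 P1:NH1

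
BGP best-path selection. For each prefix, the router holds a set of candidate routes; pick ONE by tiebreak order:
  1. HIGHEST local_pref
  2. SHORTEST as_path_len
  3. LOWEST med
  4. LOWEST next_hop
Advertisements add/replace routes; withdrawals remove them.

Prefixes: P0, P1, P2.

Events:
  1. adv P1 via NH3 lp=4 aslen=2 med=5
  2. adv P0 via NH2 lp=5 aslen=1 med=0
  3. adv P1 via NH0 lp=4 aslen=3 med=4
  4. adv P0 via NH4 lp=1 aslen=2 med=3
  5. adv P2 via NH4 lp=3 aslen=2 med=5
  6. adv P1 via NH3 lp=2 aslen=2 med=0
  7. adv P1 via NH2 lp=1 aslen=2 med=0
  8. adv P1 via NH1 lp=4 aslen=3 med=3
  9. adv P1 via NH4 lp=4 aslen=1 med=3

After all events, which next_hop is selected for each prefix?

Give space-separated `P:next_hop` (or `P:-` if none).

Op 1: best P0=- P1=NH3 P2=-
Op 2: best P0=NH2 P1=NH3 P2=-
Op 3: best P0=NH2 P1=NH3 P2=-
Op 4: best P0=NH2 P1=NH3 P2=-
Op 5: best P0=NH2 P1=NH3 P2=NH4
Op 6: best P0=NH2 P1=NH0 P2=NH4
Op 7: best P0=NH2 P1=NH0 P2=NH4
Op 8: best P0=NH2 P1=NH1 P2=NH4
Op 9: best P0=NH2 P1=NH4 P2=NH4

Answer: P0:NH2 P1:NH4 P2:NH4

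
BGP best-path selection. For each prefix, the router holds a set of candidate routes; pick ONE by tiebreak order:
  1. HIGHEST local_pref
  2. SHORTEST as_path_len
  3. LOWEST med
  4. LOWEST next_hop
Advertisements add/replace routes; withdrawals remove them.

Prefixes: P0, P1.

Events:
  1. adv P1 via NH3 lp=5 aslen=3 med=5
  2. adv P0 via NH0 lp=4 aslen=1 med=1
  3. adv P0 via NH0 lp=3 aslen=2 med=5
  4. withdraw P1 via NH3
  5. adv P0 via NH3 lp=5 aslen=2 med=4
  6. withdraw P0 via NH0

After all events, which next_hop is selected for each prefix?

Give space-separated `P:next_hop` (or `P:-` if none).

Op 1: best P0=- P1=NH3
Op 2: best P0=NH0 P1=NH3
Op 3: best P0=NH0 P1=NH3
Op 4: best P0=NH0 P1=-
Op 5: best P0=NH3 P1=-
Op 6: best P0=NH3 P1=-

Answer: P0:NH3 P1:-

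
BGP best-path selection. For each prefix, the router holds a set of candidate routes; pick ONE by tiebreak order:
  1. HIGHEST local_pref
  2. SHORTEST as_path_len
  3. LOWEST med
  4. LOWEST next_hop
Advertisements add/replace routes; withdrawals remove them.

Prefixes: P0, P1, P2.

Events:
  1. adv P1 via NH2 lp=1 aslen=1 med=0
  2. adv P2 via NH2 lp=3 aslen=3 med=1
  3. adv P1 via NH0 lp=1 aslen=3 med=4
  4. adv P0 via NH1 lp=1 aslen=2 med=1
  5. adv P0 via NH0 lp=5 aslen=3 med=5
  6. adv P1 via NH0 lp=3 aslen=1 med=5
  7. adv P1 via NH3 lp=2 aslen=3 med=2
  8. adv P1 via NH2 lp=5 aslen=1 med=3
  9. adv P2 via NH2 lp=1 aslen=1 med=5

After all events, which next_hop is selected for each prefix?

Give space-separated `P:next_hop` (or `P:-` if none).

Op 1: best P0=- P1=NH2 P2=-
Op 2: best P0=- P1=NH2 P2=NH2
Op 3: best P0=- P1=NH2 P2=NH2
Op 4: best P0=NH1 P1=NH2 P2=NH2
Op 5: best P0=NH0 P1=NH2 P2=NH2
Op 6: best P0=NH0 P1=NH0 P2=NH2
Op 7: best P0=NH0 P1=NH0 P2=NH2
Op 8: best P0=NH0 P1=NH2 P2=NH2
Op 9: best P0=NH0 P1=NH2 P2=NH2

Answer: P0:NH0 P1:NH2 P2:NH2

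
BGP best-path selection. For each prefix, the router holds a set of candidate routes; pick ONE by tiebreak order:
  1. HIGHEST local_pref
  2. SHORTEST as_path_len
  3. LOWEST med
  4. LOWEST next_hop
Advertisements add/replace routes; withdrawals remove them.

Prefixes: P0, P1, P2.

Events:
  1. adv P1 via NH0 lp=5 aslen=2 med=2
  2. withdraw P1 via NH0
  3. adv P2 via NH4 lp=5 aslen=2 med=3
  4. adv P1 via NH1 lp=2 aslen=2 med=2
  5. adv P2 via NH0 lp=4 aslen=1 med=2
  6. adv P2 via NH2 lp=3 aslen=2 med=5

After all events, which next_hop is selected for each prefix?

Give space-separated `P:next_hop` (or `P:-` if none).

Answer: P0:- P1:NH1 P2:NH4

Derivation:
Op 1: best P0=- P1=NH0 P2=-
Op 2: best P0=- P1=- P2=-
Op 3: best P0=- P1=- P2=NH4
Op 4: best P0=- P1=NH1 P2=NH4
Op 5: best P0=- P1=NH1 P2=NH4
Op 6: best P0=- P1=NH1 P2=NH4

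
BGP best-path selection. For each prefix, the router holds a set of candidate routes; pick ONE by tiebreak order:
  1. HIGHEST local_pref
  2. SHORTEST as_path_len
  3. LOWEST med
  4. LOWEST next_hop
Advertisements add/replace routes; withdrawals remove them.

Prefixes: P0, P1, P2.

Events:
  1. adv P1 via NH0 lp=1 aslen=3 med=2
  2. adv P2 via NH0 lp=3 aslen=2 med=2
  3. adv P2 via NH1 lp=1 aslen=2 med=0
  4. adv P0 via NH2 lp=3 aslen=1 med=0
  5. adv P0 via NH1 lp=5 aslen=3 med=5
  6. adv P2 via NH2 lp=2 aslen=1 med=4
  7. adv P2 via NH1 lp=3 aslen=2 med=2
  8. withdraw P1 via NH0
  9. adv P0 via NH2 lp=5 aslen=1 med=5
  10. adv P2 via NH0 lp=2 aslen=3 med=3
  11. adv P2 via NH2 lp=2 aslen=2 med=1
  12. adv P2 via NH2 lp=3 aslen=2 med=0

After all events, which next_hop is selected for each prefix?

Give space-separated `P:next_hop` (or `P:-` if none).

Answer: P0:NH2 P1:- P2:NH2

Derivation:
Op 1: best P0=- P1=NH0 P2=-
Op 2: best P0=- P1=NH0 P2=NH0
Op 3: best P0=- P1=NH0 P2=NH0
Op 4: best P0=NH2 P1=NH0 P2=NH0
Op 5: best P0=NH1 P1=NH0 P2=NH0
Op 6: best P0=NH1 P1=NH0 P2=NH0
Op 7: best P0=NH1 P1=NH0 P2=NH0
Op 8: best P0=NH1 P1=- P2=NH0
Op 9: best P0=NH2 P1=- P2=NH0
Op 10: best P0=NH2 P1=- P2=NH1
Op 11: best P0=NH2 P1=- P2=NH1
Op 12: best P0=NH2 P1=- P2=NH2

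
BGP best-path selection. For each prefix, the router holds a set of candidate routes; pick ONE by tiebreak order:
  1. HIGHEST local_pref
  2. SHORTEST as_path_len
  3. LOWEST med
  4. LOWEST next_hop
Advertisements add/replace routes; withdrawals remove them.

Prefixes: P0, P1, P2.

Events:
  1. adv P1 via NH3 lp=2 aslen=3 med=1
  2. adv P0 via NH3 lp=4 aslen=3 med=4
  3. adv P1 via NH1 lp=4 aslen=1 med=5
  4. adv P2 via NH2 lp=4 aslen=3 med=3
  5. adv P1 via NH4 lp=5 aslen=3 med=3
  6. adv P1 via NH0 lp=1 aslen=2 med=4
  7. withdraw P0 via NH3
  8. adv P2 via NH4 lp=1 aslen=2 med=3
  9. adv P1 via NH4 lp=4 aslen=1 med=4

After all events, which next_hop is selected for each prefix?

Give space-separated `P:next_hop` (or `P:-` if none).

Answer: P0:- P1:NH4 P2:NH2

Derivation:
Op 1: best P0=- P1=NH3 P2=-
Op 2: best P0=NH3 P1=NH3 P2=-
Op 3: best P0=NH3 P1=NH1 P2=-
Op 4: best P0=NH3 P1=NH1 P2=NH2
Op 5: best P0=NH3 P1=NH4 P2=NH2
Op 6: best P0=NH3 P1=NH4 P2=NH2
Op 7: best P0=- P1=NH4 P2=NH2
Op 8: best P0=- P1=NH4 P2=NH2
Op 9: best P0=- P1=NH4 P2=NH2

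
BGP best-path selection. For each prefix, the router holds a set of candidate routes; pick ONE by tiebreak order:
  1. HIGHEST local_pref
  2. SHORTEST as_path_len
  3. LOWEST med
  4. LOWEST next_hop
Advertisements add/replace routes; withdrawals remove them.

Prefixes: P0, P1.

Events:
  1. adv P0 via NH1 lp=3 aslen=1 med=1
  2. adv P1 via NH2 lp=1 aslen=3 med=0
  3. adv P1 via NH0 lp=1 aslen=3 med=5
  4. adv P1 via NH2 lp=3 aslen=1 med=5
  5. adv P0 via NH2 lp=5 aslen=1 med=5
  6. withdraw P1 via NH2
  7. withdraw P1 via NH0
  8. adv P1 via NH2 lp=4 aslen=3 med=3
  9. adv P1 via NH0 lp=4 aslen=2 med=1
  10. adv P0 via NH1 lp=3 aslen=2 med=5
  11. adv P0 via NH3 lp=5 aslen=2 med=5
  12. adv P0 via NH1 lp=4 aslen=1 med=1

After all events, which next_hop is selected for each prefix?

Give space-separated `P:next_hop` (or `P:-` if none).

Op 1: best P0=NH1 P1=-
Op 2: best P0=NH1 P1=NH2
Op 3: best P0=NH1 P1=NH2
Op 4: best P0=NH1 P1=NH2
Op 5: best P0=NH2 P1=NH2
Op 6: best P0=NH2 P1=NH0
Op 7: best P0=NH2 P1=-
Op 8: best P0=NH2 P1=NH2
Op 9: best P0=NH2 P1=NH0
Op 10: best P0=NH2 P1=NH0
Op 11: best P0=NH2 P1=NH0
Op 12: best P0=NH2 P1=NH0

Answer: P0:NH2 P1:NH0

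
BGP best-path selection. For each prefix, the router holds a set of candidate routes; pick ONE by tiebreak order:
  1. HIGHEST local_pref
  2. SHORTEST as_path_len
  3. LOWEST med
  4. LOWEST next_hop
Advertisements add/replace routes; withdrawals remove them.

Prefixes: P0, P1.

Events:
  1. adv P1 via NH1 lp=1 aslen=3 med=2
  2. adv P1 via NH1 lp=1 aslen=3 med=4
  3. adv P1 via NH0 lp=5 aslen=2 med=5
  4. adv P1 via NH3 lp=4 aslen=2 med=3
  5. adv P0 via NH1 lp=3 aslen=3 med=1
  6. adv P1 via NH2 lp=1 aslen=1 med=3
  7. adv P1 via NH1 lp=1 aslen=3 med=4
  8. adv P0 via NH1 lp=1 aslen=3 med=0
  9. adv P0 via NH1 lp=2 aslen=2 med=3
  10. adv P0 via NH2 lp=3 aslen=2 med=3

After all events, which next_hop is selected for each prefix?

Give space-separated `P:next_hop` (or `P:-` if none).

Op 1: best P0=- P1=NH1
Op 2: best P0=- P1=NH1
Op 3: best P0=- P1=NH0
Op 4: best P0=- P1=NH0
Op 5: best P0=NH1 P1=NH0
Op 6: best P0=NH1 P1=NH0
Op 7: best P0=NH1 P1=NH0
Op 8: best P0=NH1 P1=NH0
Op 9: best P0=NH1 P1=NH0
Op 10: best P0=NH2 P1=NH0

Answer: P0:NH2 P1:NH0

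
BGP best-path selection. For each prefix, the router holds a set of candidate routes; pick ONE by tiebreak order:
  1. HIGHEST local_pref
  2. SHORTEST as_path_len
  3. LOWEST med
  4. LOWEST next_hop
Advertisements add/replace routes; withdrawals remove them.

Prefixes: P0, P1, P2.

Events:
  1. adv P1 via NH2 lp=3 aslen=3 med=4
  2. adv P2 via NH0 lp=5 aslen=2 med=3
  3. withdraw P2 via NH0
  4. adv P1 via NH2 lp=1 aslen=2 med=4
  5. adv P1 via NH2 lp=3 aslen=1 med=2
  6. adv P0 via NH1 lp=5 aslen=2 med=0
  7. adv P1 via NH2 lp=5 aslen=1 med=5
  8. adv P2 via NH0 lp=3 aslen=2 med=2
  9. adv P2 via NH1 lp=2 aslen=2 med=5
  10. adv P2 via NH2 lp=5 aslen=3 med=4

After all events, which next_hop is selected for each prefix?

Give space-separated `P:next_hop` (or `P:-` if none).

Op 1: best P0=- P1=NH2 P2=-
Op 2: best P0=- P1=NH2 P2=NH0
Op 3: best P0=- P1=NH2 P2=-
Op 4: best P0=- P1=NH2 P2=-
Op 5: best P0=- P1=NH2 P2=-
Op 6: best P0=NH1 P1=NH2 P2=-
Op 7: best P0=NH1 P1=NH2 P2=-
Op 8: best P0=NH1 P1=NH2 P2=NH0
Op 9: best P0=NH1 P1=NH2 P2=NH0
Op 10: best P0=NH1 P1=NH2 P2=NH2

Answer: P0:NH1 P1:NH2 P2:NH2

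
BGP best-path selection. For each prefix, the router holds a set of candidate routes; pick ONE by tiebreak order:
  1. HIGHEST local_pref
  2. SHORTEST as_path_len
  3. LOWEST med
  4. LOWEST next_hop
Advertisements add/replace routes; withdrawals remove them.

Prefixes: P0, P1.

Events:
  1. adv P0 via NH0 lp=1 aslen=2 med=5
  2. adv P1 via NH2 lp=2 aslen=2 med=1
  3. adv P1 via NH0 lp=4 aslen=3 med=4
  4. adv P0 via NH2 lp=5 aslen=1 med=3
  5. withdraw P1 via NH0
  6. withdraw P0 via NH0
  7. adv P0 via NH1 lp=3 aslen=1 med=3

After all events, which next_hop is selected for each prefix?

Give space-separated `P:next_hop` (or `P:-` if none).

Answer: P0:NH2 P1:NH2

Derivation:
Op 1: best P0=NH0 P1=-
Op 2: best P0=NH0 P1=NH2
Op 3: best P0=NH0 P1=NH0
Op 4: best P0=NH2 P1=NH0
Op 5: best P0=NH2 P1=NH2
Op 6: best P0=NH2 P1=NH2
Op 7: best P0=NH2 P1=NH2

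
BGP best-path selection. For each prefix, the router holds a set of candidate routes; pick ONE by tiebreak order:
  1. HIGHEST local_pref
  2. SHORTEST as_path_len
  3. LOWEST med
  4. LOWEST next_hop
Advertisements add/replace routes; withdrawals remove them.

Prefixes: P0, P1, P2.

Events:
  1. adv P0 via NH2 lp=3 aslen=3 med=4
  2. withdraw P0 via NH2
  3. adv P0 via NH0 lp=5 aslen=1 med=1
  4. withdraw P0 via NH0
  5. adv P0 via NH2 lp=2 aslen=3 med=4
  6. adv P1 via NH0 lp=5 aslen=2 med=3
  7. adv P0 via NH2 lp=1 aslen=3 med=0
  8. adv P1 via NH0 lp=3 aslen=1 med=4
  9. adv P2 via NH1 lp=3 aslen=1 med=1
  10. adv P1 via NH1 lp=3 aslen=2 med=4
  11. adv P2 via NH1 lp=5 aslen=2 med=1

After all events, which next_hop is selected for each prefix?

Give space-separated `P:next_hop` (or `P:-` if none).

Answer: P0:NH2 P1:NH0 P2:NH1

Derivation:
Op 1: best P0=NH2 P1=- P2=-
Op 2: best P0=- P1=- P2=-
Op 3: best P0=NH0 P1=- P2=-
Op 4: best P0=- P1=- P2=-
Op 5: best P0=NH2 P1=- P2=-
Op 6: best P0=NH2 P1=NH0 P2=-
Op 7: best P0=NH2 P1=NH0 P2=-
Op 8: best P0=NH2 P1=NH0 P2=-
Op 9: best P0=NH2 P1=NH0 P2=NH1
Op 10: best P0=NH2 P1=NH0 P2=NH1
Op 11: best P0=NH2 P1=NH0 P2=NH1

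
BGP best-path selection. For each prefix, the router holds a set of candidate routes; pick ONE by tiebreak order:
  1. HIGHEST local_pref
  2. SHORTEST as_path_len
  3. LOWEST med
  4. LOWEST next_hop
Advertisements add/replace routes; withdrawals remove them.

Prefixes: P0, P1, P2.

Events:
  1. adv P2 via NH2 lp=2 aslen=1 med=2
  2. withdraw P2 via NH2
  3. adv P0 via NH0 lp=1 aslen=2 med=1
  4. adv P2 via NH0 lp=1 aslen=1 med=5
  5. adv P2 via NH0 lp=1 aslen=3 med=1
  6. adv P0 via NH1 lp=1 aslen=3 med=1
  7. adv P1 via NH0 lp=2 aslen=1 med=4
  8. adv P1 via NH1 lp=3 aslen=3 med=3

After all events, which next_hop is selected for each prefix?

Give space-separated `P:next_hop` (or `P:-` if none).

Answer: P0:NH0 P1:NH1 P2:NH0

Derivation:
Op 1: best P0=- P1=- P2=NH2
Op 2: best P0=- P1=- P2=-
Op 3: best P0=NH0 P1=- P2=-
Op 4: best P0=NH0 P1=- P2=NH0
Op 5: best P0=NH0 P1=- P2=NH0
Op 6: best P0=NH0 P1=- P2=NH0
Op 7: best P0=NH0 P1=NH0 P2=NH0
Op 8: best P0=NH0 P1=NH1 P2=NH0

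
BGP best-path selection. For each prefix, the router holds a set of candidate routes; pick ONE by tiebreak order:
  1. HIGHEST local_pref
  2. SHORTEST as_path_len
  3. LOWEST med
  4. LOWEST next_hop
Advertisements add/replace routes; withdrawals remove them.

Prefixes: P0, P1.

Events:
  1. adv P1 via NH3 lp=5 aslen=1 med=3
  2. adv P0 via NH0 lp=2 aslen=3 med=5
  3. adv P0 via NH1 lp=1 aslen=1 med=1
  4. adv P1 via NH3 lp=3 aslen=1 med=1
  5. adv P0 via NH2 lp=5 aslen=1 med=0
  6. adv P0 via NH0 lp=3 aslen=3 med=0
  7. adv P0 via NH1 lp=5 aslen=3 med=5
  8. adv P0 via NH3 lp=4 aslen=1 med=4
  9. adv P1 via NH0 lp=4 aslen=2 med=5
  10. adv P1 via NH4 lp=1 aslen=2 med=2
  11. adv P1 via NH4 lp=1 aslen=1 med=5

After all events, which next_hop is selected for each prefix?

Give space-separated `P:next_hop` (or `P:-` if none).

Answer: P0:NH2 P1:NH0

Derivation:
Op 1: best P0=- P1=NH3
Op 2: best P0=NH0 P1=NH3
Op 3: best P0=NH0 P1=NH3
Op 4: best P0=NH0 P1=NH3
Op 5: best P0=NH2 P1=NH3
Op 6: best P0=NH2 P1=NH3
Op 7: best P0=NH2 P1=NH3
Op 8: best P0=NH2 P1=NH3
Op 9: best P0=NH2 P1=NH0
Op 10: best P0=NH2 P1=NH0
Op 11: best P0=NH2 P1=NH0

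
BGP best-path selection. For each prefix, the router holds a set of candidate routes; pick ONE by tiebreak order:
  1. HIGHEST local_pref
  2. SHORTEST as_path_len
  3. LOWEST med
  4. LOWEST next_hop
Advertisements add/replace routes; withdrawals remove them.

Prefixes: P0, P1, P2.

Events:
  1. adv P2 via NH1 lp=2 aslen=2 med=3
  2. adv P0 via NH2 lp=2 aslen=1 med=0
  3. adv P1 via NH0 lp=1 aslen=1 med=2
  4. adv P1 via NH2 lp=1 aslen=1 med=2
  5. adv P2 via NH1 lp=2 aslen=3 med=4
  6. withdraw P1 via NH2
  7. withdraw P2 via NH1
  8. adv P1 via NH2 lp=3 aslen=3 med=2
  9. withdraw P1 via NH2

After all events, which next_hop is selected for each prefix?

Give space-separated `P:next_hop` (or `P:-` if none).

Answer: P0:NH2 P1:NH0 P2:-

Derivation:
Op 1: best P0=- P1=- P2=NH1
Op 2: best P0=NH2 P1=- P2=NH1
Op 3: best P0=NH2 P1=NH0 P2=NH1
Op 4: best P0=NH2 P1=NH0 P2=NH1
Op 5: best P0=NH2 P1=NH0 P2=NH1
Op 6: best P0=NH2 P1=NH0 P2=NH1
Op 7: best P0=NH2 P1=NH0 P2=-
Op 8: best P0=NH2 P1=NH2 P2=-
Op 9: best P0=NH2 P1=NH0 P2=-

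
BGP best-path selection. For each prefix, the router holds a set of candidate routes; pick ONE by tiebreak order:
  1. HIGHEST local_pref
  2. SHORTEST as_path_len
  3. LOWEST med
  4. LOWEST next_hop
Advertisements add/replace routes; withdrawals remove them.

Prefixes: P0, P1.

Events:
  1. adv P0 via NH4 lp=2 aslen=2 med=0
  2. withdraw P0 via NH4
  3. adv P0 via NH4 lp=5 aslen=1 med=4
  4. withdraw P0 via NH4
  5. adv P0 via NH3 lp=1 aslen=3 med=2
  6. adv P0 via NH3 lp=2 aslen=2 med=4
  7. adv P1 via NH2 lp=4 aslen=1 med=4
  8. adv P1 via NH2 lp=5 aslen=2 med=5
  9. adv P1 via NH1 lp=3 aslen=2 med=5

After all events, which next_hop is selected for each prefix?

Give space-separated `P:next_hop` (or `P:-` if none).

Op 1: best P0=NH4 P1=-
Op 2: best P0=- P1=-
Op 3: best P0=NH4 P1=-
Op 4: best P0=- P1=-
Op 5: best P0=NH3 P1=-
Op 6: best P0=NH3 P1=-
Op 7: best P0=NH3 P1=NH2
Op 8: best P0=NH3 P1=NH2
Op 9: best P0=NH3 P1=NH2

Answer: P0:NH3 P1:NH2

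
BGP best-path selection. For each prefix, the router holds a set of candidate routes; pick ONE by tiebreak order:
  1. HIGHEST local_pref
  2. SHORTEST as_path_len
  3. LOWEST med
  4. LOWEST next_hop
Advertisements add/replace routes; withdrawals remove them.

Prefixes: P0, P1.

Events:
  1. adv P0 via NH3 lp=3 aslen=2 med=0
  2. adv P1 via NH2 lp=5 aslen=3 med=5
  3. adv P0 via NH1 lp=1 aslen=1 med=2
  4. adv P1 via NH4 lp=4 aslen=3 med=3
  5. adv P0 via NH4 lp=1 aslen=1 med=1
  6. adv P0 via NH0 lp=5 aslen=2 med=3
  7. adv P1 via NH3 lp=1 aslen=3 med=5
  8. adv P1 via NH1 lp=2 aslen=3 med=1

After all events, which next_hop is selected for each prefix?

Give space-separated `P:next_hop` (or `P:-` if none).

Answer: P0:NH0 P1:NH2

Derivation:
Op 1: best P0=NH3 P1=-
Op 2: best P0=NH3 P1=NH2
Op 3: best P0=NH3 P1=NH2
Op 4: best P0=NH3 P1=NH2
Op 5: best P0=NH3 P1=NH2
Op 6: best P0=NH0 P1=NH2
Op 7: best P0=NH0 P1=NH2
Op 8: best P0=NH0 P1=NH2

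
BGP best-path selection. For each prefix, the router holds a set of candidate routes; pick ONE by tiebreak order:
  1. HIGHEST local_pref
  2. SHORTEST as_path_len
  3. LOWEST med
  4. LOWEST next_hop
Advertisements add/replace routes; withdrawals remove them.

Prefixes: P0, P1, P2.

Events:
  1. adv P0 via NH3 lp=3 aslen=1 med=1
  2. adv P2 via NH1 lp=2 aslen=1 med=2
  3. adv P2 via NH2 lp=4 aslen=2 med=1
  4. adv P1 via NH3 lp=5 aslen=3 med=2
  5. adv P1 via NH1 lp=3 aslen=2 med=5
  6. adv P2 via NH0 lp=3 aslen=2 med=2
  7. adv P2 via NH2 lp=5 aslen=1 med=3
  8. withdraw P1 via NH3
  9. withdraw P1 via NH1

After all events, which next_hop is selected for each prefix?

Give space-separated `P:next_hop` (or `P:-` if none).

Answer: P0:NH3 P1:- P2:NH2

Derivation:
Op 1: best P0=NH3 P1=- P2=-
Op 2: best P0=NH3 P1=- P2=NH1
Op 3: best P0=NH3 P1=- P2=NH2
Op 4: best P0=NH3 P1=NH3 P2=NH2
Op 5: best P0=NH3 P1=NH3 P2=NH2
Op 6: best P0=NH3 P1=NH3 P2=NH2
Op 7: best P0=NH3 P1=NH3 P2=NH2
Op 8: best P0=NH3 P1=NH1 P2=NH2
Op 9: best P0=NH3 P1=- P2=NH2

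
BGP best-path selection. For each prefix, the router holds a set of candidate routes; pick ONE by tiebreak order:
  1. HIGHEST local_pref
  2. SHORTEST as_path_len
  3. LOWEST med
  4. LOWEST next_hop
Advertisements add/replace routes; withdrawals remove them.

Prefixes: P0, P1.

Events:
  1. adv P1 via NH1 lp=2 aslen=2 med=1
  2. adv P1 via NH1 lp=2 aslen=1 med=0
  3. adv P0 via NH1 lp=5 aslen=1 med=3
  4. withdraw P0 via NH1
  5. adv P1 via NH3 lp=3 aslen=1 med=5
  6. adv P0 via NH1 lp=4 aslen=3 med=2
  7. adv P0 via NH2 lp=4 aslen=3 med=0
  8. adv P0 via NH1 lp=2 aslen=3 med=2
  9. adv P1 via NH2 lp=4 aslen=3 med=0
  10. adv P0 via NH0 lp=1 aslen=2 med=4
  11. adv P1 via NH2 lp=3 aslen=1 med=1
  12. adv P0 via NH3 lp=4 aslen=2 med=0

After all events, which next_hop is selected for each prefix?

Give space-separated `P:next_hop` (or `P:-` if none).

Answer: P0:NH3 P1:NH2

Derivation:
Op 1: best P0=- P1=NH1
Op 2: best P0=- P1=NH1
Op 3: best P0=NH1 P1=NH1
Op 4: best P0=- P1=NH1
Op 5: best P0=- P1=NH3
Op 6: best P0=NH1 P1=NH3
Op 7: best P0=NH2 P1=NH3
Op 8: best P0=NH2 P1=NH3
Op 9: best P0=NH2 P1=NH2
Op 10: best P0=NH2 P1=NH2
Op 11: best P0=NH2 P1=NH2
Op 12: best P0=NH3 P1=NH2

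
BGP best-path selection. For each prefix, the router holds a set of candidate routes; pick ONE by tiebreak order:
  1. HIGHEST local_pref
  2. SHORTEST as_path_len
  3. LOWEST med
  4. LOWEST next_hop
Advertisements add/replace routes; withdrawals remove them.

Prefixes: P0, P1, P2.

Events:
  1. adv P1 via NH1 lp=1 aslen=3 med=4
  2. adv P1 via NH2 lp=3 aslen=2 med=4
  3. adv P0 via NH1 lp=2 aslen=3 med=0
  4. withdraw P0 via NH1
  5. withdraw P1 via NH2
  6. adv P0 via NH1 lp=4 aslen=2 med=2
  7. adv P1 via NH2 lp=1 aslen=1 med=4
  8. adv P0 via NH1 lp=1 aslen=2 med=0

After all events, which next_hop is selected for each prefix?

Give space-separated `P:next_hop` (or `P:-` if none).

Op 1: best P0=- P1=NH1 P2=-
Op 2: best P0=- P1=NH2 P2=-
Op 3: best P0=NH1 P1=NH2 P2=-
Op 4: best P0=- P1=NH2 P2=-
Op 5: best P0=- P1=NH1 P2=-
Op 6: best P0=NH1 P1=NH1 P2=-
Op 7: best P0=NH1 P1=NH2 P2=-
Op 8: best P0=NH1 P1=NH2 P2=-

Answer: P0:NH1 P1:NH2 P2:-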